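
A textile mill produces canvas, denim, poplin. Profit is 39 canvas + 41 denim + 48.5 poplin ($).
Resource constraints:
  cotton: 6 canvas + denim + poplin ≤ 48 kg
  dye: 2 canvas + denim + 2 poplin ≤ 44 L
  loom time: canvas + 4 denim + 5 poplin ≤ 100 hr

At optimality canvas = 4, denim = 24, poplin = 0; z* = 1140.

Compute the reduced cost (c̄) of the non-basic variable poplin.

Binding: cotton and loom time. Non-binding: dye (12 unused).
Slack constraints have shadow price 0 (complementary slackness).
The binding rows give the dual system: 6·y_cotton + 1·y_loom time = 39 and 1·y_cotton + 4·y_loom time = 41.
→ y_cotton = 5 and y_loom time = 9.
Reduced cost of poplin: c₃ − yᵀa₃ = 48.5 − (5·1 + 9·5) = 48.5 − 50 = -1.5.

-1.5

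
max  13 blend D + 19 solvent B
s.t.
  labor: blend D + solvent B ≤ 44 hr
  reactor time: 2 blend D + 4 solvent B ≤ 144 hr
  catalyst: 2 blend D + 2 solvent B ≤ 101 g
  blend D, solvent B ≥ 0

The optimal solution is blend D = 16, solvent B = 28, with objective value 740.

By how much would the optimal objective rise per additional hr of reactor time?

3

Binding: labor and reactor time. Non-binding: catalyst (13 unused).
Since catalyst is not tight, its dual is 0.
From A_Bᵀ y = c: 1·y_labor + 2·y_reactor time = 13; 1·y_labor + 4·y_reactor time = 19.
Solving: y_labor = 7, y_reactor time = 3.
Shadow price of reactor time = 3.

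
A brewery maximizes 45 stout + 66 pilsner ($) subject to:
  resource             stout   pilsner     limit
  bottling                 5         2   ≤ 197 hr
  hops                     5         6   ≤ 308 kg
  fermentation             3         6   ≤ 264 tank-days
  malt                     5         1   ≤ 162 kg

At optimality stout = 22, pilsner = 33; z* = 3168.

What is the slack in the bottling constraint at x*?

bottling used = 5·22 + 2·33 = 176; slack = 197 − 176 = 21.

21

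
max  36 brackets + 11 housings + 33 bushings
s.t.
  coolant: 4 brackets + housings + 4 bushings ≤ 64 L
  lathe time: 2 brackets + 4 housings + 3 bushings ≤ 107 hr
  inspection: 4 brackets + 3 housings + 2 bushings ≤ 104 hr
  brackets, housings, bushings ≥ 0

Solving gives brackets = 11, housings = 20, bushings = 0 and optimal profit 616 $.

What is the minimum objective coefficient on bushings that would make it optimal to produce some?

Check each constraint at x*: coolant 64/64 (tight); lathe time 102/107 (slack 5); inspection 104/104 (tight).
Since lathe time is not tight, its dual is 0.
From A_Bᵀ y = c: 4·y_coolant + 4·y_inspection = 36; 1·y_coolant + 3·y_inspection = 11.
Solving: y_coolant = 8, y_inspection = 1.
bushings enters the basis when its profit ≥ yᵀa₃ = 8·4 + 1·2 = 34.

34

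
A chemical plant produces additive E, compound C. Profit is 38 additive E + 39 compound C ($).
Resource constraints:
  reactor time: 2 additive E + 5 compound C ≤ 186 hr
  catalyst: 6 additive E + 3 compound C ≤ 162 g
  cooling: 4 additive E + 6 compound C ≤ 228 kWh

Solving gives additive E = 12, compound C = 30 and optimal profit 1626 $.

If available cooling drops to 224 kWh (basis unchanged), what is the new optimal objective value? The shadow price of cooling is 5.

Δb = -4, so new z* = 1626 + (5)·(-4) = 1626 − 20 = 1606.

1606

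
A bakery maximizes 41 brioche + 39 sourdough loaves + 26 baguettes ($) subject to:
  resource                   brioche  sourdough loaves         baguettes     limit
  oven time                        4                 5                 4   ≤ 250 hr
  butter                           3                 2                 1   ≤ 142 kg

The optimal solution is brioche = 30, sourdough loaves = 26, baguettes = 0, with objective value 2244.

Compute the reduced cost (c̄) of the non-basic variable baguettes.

-1

At the optimum: oven time uses 250 of 250 (binding); butter uses 142 of 142 (binding).
Dual feasibility on the basic columns requires 4·y_oven time + 3·y_butter = 41, 5·y_oven time + 2·y_butter = 39.
Solving: y_oven time = 5, y_butter = 7.
Reduced cost of baguettes: c₃ − yᵀa₃ = 26 − (5·4 + 7·1) = 26 − 27 = -1.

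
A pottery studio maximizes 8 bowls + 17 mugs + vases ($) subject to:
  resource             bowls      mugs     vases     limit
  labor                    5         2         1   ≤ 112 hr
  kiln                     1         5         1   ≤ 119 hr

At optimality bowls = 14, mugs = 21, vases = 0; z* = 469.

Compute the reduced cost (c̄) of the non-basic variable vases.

-3

At the optimum: labor uses 112 of 112 (binding); kiln uses 119 of 119 (binding).
The binding rows give the dual system: 5·y_labor + 1·y_kiln = 8 and 2·y_labor + 5·y_kiln = 17.
Solving: y_labor = 1, y_kiln = 3.
Reduced cost of vases: c₃ − yᵀa₃ = 1 − (1·1 + 3·1) = 1 − 4 = -3.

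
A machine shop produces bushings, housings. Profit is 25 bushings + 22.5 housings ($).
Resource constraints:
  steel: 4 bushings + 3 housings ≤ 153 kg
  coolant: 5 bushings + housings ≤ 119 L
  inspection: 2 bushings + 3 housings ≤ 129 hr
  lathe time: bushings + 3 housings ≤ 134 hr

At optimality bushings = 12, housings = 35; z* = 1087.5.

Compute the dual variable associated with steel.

5

Binding: steel and inspection. Non-binding: coolant (24 unused), lathe time (17 unused).
By complementary slackness, y = 0 for the non-binding constraints.
The binding rows give the dual system: 4·y_steel + 2·y_inspection = 25 and 3·y_steel + 3·y_inspection = 22.5.
→ y_steel = 5 and y_inspection = 2.5.
Shadow price of steel = 5.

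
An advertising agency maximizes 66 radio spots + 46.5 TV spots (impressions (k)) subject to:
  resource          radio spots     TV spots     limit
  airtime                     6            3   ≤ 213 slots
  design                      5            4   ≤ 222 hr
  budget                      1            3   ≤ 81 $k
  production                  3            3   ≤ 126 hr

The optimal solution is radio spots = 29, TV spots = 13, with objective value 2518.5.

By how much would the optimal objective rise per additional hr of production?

Check each constraint at x*: airtime 213/213 (tight); design 197/222 (slack 25); budget 68/81 (slack 13); production 126/126 (tight).
Since design, budget are not tight, their duals are 0.
The binding rows give the dual system: 6·y_airtime + 3·y_production = 66 and 3·y_airtime + 3·y_production = 46.5.
→ y_airtime = 6.5 and y_production = 9.
Shadow price of production = 9.

9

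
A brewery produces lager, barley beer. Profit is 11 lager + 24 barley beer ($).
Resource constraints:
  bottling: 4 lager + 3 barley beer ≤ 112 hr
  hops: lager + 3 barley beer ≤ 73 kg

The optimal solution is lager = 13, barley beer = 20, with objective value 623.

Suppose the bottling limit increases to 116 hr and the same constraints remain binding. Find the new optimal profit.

627

At the optimum: bottling uses 112 of 112 (binding); hops uses 73 of 73 (binding).
Dual feasibility on the basic columns requires 4·y_bottling + 1·y_hops = 11, 3·y_bottling + 3·y_hops = 24.
This yields shadow prices y_bottling = 1, y_hops = 7.
Δz = y_bottling·Δb = 1 × (4) = 4, so new z* = 623 + 4 = 627.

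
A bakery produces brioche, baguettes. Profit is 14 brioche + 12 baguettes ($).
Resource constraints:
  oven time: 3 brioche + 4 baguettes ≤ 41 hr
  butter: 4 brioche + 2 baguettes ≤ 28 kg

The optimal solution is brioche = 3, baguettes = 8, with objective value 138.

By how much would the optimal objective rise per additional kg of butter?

At the optimum: oven time uses 41 of 41 (binding); butter uses 28 of 28 (binding).
The binding rows give the dual system: 3·y_oven time + 4·y_butter = 14 and 4·y_oven time + 2·y_butter = 12.
Solving: y_oven time = 2, y_butter = 2.
Shadow price of butter = 2.

2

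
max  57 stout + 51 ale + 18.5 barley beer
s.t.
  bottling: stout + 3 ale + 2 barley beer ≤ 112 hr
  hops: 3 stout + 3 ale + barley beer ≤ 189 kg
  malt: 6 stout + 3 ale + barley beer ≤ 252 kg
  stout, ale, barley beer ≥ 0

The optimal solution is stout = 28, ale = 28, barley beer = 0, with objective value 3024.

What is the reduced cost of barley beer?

Binding: bottling and malt. Non-binding: hops (21 unused).
Since hops is not tight, its dual is 0.
Dual feasibility on the basic columns requires 1·y_bottling + 6·y_malt = 57, 3·y_bottling + 3·y_malt = 51.
→ y_bottling = 9 and y_malt = 8.
Reduced cost of barley beer: c₃ − yᵀa₃ = 18.5 − (9·2 + 8·1) = 18.5 − 26 = -7.5.

-7.5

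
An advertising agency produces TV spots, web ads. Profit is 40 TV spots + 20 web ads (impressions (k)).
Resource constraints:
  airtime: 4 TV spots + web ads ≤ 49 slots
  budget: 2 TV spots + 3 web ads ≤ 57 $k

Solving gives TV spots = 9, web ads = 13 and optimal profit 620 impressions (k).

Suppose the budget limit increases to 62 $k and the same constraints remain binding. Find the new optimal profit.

Both airtime and budget are binding at x*.
The binding rows give the dual system: 4·y_airtime + 2·y_budget = 40 and 1·y_airtime + 3·y_budget = 20.
Solving: y_airtime = 8, y_budget = 4.
Δz = y_budget·Δb = 4 × (5) = 20, so new z* = 620 + 20 = 640.

640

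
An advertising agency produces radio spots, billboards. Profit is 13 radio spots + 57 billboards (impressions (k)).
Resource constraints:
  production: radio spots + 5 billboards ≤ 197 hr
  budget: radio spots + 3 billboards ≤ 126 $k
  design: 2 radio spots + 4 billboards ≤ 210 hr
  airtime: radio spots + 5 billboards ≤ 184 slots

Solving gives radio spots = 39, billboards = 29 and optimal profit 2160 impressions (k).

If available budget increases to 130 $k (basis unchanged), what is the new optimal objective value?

At the optimum: production uses 184 of 197 (slack = 13); budget uses 126 of 126 (binding); design uses 194 of 210 (slack = 16); airtime uses 184 of 184 (binding).
Slack constraints have shadow price 0 (complementary slackness).
From A_Bᵀ y = c: 1·y_budget + 1·y_airtime = 13; 3·y_budget + 5·y_airtime = 57.
Solving: y_budget = 4, y_airtime = 9.
Δz = y_budget·Δb = 4 × (4) = 16, so new z* = 2160 + 16 = 2176.

2176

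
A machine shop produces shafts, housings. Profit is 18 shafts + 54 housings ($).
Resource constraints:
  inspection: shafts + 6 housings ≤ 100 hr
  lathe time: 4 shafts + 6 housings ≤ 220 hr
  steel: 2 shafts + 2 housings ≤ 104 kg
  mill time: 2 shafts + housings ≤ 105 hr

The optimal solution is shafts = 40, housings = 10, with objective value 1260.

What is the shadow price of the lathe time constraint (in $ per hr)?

3

At the optimum: inspection uses 100 of 100 (binding); lathe time uses 220 of 220 (binding); steel uses 100 of 104 (slack = 4); mill time uses 90 of 105 (slack = 15).
By complementary slackness, y = 0 for the non-binding constraints.
From A_Bᵀ y = c: 1·y_inspection + 4·y_lathe time = 18; 6·y_inspection + 6·y_lathe time = 54.
→ y_inspection = 6 and y_lathe time = 3.
Shadow price of lathe time = 3.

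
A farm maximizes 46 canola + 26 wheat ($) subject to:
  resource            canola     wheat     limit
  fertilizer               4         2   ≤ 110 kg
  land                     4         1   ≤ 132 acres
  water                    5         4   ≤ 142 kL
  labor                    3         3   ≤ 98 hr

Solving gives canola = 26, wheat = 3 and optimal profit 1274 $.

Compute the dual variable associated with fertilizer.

Check each constraint at x*: fertilizer 110/110 (tight); land 107/132 (slack 25); water 142/142 (tight); labor 87/98 (slack 11).
Since land, labor are not tight, their duals are 0.
From A_Bᵀ y = c: 4·y_fertilizer + 5·y_water = 46; 2·y_fertilizer + 4·y_water = 26.
→ y_fertilizer = 9 and y_water = 2.
Shadow price of fertilizer = 9.

9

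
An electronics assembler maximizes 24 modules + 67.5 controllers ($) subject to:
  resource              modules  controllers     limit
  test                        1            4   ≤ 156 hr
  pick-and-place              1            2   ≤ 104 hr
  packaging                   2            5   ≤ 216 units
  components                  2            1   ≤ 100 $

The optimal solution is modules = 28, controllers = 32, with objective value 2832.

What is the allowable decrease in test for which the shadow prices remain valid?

Binding constraints: test, packaging. The basis is B = [[1,4],[2,5]] with det -3.
Per unit decrease in test, x* moves by d = (1.6667, -0.6667).
The basis stays optimal until components becomes binding; allowable decrease = 4.5 hr.

4.5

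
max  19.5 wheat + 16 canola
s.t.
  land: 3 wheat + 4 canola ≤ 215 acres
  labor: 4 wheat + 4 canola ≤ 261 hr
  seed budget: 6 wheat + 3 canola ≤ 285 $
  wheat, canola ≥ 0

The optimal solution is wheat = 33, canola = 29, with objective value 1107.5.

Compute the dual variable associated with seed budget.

Binding: land and seed budget. Non-binding: labor (13 unused).
Since labor is not tight, its dual is 0.
Dual feasibility on the basic columns requires 3·y_land + 6·y_seed budget = 19.5, 4·y_land + 3·y_seed budget = 16.
This yields shadow prices y_land = 2.5, y_seed budget = 2.
Shadow price of seed budget = 2.

2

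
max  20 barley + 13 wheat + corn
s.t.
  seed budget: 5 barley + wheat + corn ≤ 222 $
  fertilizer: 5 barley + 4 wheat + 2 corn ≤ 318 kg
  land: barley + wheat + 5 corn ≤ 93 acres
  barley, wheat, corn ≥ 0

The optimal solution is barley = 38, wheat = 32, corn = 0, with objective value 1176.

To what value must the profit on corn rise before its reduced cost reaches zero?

7

Check each constraint at x*: seed budget 222/222 (tight); fertilizer 318/318 (tight); land 70/93 (slack 23).
Since land is not tight, its dual is 0.
The binding rows give the dual system: 5·y_seed budget + 5·y_fertilizer = 20 and 1·y_seed budget + 4·y_fertilizer = 13.
Solving: y_seed budget = 1, y_fertilizer = 3.
corn enters the basis when its profit ≥ yᵀa₃ = 1·1 + 3·2 = 7.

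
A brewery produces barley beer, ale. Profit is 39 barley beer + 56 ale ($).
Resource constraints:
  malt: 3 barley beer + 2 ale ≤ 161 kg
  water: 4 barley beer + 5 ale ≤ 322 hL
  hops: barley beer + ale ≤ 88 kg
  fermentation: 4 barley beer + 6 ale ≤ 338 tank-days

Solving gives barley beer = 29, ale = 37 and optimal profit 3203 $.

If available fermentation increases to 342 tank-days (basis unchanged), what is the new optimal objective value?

Binding: malt and fermentation. Non-binding: water (21 unused), hops (22 unused).
Since water, hops are not tight, their duals are 0.
The binding rows give the dual system: 3·y_malt + 4·y_fermentation = 39 and 2·y_malt + 6·y_fermentation = 56.
This yields shadow prices y_malt = 1, y_fermentation = 9.
Δz = y_fermentation·Δb = 9 × (4) = 36, so new z* = 3203 + 36 = 3239.

3239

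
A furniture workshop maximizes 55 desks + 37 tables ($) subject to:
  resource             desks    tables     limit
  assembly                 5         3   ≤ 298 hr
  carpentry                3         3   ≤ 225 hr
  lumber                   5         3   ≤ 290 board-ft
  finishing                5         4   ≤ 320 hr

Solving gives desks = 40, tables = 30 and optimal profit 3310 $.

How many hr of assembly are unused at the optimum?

8

assembly used = 5·40 + 3·30 = 290; slack = 298 − 290 = 8.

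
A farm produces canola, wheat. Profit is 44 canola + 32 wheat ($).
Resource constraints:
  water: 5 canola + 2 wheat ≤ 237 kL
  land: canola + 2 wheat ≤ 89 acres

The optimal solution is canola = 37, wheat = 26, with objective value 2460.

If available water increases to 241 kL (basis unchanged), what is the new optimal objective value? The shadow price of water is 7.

2488

Δb = 4, so new z* = 2460 + (7)·(4) = 2460 + 28 = 2488.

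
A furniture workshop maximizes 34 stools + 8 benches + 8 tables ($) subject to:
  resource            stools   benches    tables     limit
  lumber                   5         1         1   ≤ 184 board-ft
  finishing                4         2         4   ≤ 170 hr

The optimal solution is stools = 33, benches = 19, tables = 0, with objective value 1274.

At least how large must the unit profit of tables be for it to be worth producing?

10

At the optimum: lumber uses 184 of 184 (binding); finishing uses 170 of 170 (binding).
The binding rows give the dual system: 5·y_lumber + 4·y_finishing = 34 and 1·y_lumber + 2·y_finishing = 8.
This yields shadow prices y_lumber = 6, y_finishing = 1.
tables enters the basis when its profit ≥ yᵀa₃ = 6·1 + 1·4 = 10.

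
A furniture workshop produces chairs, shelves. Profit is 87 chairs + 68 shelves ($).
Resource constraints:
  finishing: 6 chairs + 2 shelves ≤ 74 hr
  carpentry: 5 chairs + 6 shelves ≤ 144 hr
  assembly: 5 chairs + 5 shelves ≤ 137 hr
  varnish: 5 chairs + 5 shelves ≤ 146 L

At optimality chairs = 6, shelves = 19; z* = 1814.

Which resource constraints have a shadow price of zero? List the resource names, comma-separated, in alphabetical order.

finishing: 74/74 (binding)
carpentry: 144/144 (binding)
assembly: 125/137 (slack 12)
varnish: 125/146 (slack 21)
By complementary slackness, a constraint with positive slack has shadow price 0 → assembly, varnish.

assembly, varnish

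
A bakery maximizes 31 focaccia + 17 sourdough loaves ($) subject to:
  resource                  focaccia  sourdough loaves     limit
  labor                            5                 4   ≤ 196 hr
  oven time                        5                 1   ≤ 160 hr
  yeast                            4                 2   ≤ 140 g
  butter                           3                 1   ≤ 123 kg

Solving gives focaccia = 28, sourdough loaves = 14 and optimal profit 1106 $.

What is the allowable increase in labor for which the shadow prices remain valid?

84

Binding constraints: labor, yeast. The basis is B = [[5,4],[4,2]] with det -6.
Per unit increase in labor, x* moves by d = (-0.3333, 0.6667).
The basis stays optimal until focaccia reaches 0; allowable increase = 84 hr.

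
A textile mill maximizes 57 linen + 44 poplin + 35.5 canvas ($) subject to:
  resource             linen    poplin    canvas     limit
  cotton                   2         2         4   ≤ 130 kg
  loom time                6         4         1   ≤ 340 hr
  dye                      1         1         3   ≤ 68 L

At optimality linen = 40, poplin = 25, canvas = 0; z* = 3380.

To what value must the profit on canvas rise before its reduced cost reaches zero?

Binding: cotton and loom time. Non-binding: dye (3 unused).
By complementary slackness, y = 0 for the non-binding constraint.
The binding rows give the dual system: 2·y_cotton + 6·y_loom time = 57 and 2·y_cotton + 4·y_loom time = 44.
This yields shadow prices y_cotton = 9, y_loom time = 6.5.
canvas enters the basis when its profit ≥ yᵀa₃ = 9·4 + 6.5·1 = 42.5.

42.5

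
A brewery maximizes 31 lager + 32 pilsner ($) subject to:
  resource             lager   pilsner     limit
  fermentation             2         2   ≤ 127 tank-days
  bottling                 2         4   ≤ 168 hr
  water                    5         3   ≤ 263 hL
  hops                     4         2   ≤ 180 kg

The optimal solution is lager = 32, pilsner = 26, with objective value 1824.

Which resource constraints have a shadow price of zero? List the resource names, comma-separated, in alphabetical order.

fermentation, water

fermentation: 116/127 (slack 11)
bottling: 168/168 (binding)
water: 238/263 (slack 25)
hops: 180/180 (binding)
By complementary slackness, a constraint with positive slack has shadow price 0 → fermentation, water.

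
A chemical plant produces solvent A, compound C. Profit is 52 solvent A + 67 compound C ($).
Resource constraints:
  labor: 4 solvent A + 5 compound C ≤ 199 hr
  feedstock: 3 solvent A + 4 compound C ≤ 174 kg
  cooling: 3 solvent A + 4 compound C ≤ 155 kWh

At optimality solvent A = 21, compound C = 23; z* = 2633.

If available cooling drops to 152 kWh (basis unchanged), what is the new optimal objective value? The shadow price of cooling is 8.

Δb = -3, so new z* = 2633 + (8)·(-3) = 2633 − 24 = 2609.

2609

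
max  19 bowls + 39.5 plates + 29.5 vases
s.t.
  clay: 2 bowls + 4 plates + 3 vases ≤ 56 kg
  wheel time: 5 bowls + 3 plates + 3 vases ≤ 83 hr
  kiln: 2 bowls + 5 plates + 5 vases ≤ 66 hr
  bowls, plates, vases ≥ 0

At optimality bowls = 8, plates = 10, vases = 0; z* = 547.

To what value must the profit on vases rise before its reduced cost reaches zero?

31.5

Check each constraint at x*: clay 56/56 (tight); wheel time 70/83 (slack 13); kiln 66/66 (tight).
Since wheel time is not tight, its dual is 0.
The binding rows give the dual system: 2·y_clay + 2·y_kiln = 19 and 4·y_clay + 5·y_kiln = 39.5.
→ y_clay = 8 and y_kiln = 1.5.
vases enters the basis when its profit ≥ yᵀa₃ = 8·3 + 1.5·5 = 31.5.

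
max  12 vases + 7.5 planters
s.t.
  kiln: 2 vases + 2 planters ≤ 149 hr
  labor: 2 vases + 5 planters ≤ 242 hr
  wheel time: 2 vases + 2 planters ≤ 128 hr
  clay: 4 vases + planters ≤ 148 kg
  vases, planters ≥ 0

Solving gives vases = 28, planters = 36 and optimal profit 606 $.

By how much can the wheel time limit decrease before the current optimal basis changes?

Binding constraints: wheel time, clay. The basis is B = [[2,2],[4,1]] with det -6.
Per unit decrease in wheel time, x* moves by d = (0.1667, -0.6667).
The basis stays optimal until planters reaches 0; allowable decrease = 54 hr.

54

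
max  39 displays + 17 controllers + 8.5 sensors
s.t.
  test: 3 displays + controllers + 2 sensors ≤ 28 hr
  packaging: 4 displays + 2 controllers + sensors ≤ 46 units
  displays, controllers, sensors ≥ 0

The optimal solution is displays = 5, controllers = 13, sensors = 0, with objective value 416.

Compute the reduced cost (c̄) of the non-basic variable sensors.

-7.5

At the optimum: test uses 28 of 28 (binding); packaging uses 46 of 46 (binding).
From A_Bᵀ y = c: 3·y_test + 4·y_packaging = 39; 1·y_test + 2·y_packaging = 17.
→ y_test = 5 and y_packaging = 6.
Reduced cost of sensors: c₃ − yᵀa₃ = 8.5 − (5·2 + 6·1) = 8.5 − 16 = -7.5.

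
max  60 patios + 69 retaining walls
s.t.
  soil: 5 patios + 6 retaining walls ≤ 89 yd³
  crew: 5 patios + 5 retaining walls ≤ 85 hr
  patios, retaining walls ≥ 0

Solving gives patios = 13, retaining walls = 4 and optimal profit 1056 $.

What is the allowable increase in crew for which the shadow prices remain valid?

4

Binding constraints: soil, crew. The basis is B = [[5,6],[5,5]] with det -5.
Per unit increase in crew, x* moves by d = (1.2, -1).
The basis stays optimal until retaining walls reaches 0; allowable increase = 4 hr.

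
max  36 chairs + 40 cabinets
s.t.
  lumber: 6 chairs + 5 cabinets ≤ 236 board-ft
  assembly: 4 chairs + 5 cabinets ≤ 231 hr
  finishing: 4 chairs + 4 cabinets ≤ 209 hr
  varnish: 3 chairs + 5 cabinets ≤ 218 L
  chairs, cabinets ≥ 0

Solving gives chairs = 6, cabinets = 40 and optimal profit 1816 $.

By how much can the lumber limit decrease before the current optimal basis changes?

Binding constraints: lumber, varnish. The basis is B = [[6,5],[3,5]] with det 15.
Per unit decrease in lumber, x* moves by d = (-0.3333, 0.2).
The basis stays optimal until chairs reaches 0; allowable decrease = 18 board-ft.

18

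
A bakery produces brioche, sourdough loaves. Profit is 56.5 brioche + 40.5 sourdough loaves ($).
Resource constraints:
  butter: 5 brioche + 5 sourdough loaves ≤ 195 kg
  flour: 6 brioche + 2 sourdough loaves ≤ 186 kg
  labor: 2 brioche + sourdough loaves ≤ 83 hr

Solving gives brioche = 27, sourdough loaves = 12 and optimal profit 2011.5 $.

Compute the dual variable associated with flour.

Binding: butter and flour. Non-binding: labor (17 unused).
Slack constraints have shadow price 0 (complementary slackness).
From A_Bᵀ y = c: 5·y_butter + 6·y_flour = 56.5; 5·y_butter + 2·y_flour = 40.5.
→ y_butter = 6.5 and y_flour = 4.
Shadow price of flour = 4.

4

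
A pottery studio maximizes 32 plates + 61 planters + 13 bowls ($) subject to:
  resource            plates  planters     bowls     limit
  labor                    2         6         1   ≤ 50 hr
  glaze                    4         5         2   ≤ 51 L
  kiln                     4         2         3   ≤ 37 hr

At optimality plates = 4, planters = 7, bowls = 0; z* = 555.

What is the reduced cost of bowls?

Binding: labor and glaze. Non-binding: kiln (7 unused).
By complementary slackness, y = 0 for the non-binding constraint.
Dual feasibility on the basic columns requires 2·y_labor + 4·y_glaze = 32, 6·y_labor + 5·y_glaze = 61.
Solving: y_labor = 6, y_glaze = 5.
Reduced cost of bowls: c₃ − yᵀa₃ = 13 − (6·1 + 5·2) = 13 − 16 = -3.

-3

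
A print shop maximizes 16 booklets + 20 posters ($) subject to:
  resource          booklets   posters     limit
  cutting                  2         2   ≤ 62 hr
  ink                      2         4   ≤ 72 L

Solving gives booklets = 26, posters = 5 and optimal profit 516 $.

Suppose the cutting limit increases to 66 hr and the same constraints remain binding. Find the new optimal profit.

Check each constraint at x*: cutting 62/62 (tight); ink 72/72 (tight).
From A_Bᵀ y = c: 2·y_cutting + 2·y_ink = 16; 2·y_cutting + 4·y_ink = 20.
→ y_cutting = 6 and y_ink = 2.
Δz = y_cutting·Δb = 6 × (4) = 24, so new z* = 516 + 24 = 540.

540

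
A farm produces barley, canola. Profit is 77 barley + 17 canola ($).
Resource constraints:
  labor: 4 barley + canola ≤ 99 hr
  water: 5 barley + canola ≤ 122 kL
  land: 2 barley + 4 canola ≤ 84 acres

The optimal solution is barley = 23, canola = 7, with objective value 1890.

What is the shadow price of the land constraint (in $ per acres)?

Check each constraint at x*: labor 99/99 (tight); water 122/122 (tight); land 74/84 (slack 10).
Slack constraints have shadow price 0 (complementary slackness).
From A_Bᵀ y = c: 4·y_labor + 5·y_water = 77; 1·y_labor + 1·y_water = 17.
→ y_labor = 8 and y_water = 9.
Shadow price of land = 0.

0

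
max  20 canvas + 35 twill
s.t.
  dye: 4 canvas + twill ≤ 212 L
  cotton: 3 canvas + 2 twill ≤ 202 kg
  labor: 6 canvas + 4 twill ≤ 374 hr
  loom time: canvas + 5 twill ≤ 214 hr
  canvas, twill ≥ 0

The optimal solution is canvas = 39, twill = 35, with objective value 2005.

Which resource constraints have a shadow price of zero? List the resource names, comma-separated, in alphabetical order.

cotton, dye

dye: 191/212 (slack 21)
cotton: 187/202 (slack 15)
labor: 374/374 (binding)
loom time: 214/214 (binding)
By complementary slackness, a constraint with positive slack has shadow price 0 → cotton, dye.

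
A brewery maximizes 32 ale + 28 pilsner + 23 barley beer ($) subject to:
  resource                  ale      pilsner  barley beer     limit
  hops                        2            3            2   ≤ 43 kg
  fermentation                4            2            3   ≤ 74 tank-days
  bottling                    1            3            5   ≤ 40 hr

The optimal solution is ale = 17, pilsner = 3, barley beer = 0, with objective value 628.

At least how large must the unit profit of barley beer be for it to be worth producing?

27

Binding: hops and fermentation. Non-binding: bottling (14 unused).
Slack constraints have shadow price 0 (complementary slackness).
Dual feasibility on the basic columns requires 2·y_hops + 4·y_fermentation = 32, 3·y_hops + 2·y_fermentation = 28.
This yields shadow prices y_hops = 6, y_fermentation = 5.
barley beer enters the basis when its profit ≥ yᵀa₃ = 6·2 + 5·3 = 27.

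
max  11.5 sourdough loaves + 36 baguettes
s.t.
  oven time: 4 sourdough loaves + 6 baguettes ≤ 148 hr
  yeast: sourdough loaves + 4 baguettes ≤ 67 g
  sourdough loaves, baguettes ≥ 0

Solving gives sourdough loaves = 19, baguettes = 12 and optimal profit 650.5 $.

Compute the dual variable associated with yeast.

7.5

Both oven time and yeast are binding at x*.
From A_Bᵀ y = c: 4·y_oven time + 1·y_yeast = 11.5; 6·y_oven time + 4·y_yeast = 36.
This yields shadow prices y_oven time = 1, y_yeast = 7.5.
Shadow price of yeast = 7.5.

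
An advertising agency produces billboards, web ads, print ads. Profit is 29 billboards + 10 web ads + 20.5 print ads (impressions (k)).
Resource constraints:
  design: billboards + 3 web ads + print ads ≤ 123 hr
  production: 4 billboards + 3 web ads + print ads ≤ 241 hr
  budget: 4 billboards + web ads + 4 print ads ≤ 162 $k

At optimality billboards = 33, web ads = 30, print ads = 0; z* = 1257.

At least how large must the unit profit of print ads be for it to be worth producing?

29

Check each constraint at x*: design 123/123 (tight); production 222/241 (slack 19); budget 162/162 (tight).
Since production is not tight, its dual is 0.
Dual feasibility on the basic columns requires 1·y_design + 4·y_budget = 29, 3·y_design + 1·y_budget = 10.
→ y_design = 1 and y_budget = 7.
print ads enters the basis when its profit ≥ yᵀa₃ = 1·1 + 7·4 = 29.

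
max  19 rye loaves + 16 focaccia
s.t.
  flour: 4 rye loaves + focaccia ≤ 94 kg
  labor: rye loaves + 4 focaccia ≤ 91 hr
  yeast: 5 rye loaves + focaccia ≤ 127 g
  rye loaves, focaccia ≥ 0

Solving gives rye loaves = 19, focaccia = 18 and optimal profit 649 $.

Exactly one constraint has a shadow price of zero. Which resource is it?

flour: 94/94 (binding)
labor: 91/91 (binding)
yeast: 113/127 (slack 14)
By complementary slackness, a constraint with positive slack has shadow price 0 → yeast.

yeast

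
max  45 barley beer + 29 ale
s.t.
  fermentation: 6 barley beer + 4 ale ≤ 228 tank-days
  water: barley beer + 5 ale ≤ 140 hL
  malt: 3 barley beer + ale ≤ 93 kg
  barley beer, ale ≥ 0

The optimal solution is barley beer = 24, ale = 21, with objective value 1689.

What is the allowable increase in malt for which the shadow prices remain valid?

Binding constraints: fermentation, malt. The basis is B = [[6,4],[3,1]] with det -6.
Per unit increase in malt, x* moves by d = (0.6667, -1).
The basis stays optimal until ale reaches 0; allowable increase = 21 kg.

21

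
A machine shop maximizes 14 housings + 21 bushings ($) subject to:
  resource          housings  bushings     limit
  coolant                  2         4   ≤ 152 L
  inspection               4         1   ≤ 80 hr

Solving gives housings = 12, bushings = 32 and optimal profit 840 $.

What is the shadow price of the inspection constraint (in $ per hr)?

Check each constraint at x*: coolant 152/152 (tight); inspection 80/80 (tight).
From A_Bᵀ y = c: 2·y_coolant + 4·y_inspection = 14; 4·y_coolant + 1·y_inspection = 21.
→ y_coolant = 5 and y_inspection = 1.
Shadow price of inspection = 1.

1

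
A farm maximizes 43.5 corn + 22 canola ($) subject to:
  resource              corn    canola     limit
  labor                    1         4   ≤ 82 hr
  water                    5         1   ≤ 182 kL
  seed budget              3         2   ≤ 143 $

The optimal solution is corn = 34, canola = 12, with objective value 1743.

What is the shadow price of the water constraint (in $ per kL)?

8

At the optimum: labor uses 82 of 82 (binding); water uses 182 of 182 (binding); seed budget uses 126 of 143 (slack = 17).
By complementary slackness, y = 0 for the non-binding constraint.
From A_Bᵀ y = c: 1·y_labor + 5·y_water = 43.5; 4·y_labor + 1·y_water = 22.
→ y_labor = 3.5 and y_water = 8.
Shadow price of water = 8.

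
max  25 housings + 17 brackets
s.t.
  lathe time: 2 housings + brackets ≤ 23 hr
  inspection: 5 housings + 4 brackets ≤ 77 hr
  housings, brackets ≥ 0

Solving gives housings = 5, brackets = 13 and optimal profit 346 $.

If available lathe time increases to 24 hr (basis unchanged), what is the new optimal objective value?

351

Check each constraint at x*: lathe time 23/23 (tight); inspection 77/77 (tight).
From A_Bᵀ y = c: 2·y_lathe time + 5·y_inspection = 25; 1·y_lathe time + 4·y_inspection = 17.
→ y_lathe time = 5 and y_inspection = 3.
Δz = y_lathe time·Δb = 5 × (1) = 5, so new z* = 346 + 5 = 351.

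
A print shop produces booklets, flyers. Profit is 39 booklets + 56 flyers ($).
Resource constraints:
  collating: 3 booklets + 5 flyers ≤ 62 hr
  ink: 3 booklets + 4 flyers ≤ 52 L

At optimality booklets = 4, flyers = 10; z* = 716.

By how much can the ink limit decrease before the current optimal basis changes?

Binding constraints: collating, ink. The basis is B = [[3,5],[3,4]] with det -3.
Per unit decrease in ink, x* moves by d = (-1.6667, 1).
The basis stays optimal until booklets reaches 0; allowable decrease = 2.4 L.

2.4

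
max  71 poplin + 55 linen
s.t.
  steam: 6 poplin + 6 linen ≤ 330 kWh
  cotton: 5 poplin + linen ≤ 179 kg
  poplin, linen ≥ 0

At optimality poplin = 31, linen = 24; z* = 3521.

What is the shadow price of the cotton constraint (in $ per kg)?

Both steam and cotton are binding at x*.
From A_Bᵀ y = c: 6·y_steam + 5·y_cotton = 71; 6·y_steam + 1·y_cotton = 55.
This yields shadow prices y_steam = 8.5, y_cotton = 4.
Shadow price of cotton = 4.

4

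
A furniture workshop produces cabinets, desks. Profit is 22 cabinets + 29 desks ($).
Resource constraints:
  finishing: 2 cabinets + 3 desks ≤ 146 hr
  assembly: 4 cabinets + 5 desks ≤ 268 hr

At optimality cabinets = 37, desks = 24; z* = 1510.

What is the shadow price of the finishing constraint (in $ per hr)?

3

Both finishing and assembly are binding at x*.
From A_Bᵀ y = c: 2·y_finishing + 4·y_assembly = 22; 3·y_finishing + 5·y_assembly = 29.
This yields shadow prices y_finishing = 3, y_assembly = 4.
Shadow price of finishing = 3.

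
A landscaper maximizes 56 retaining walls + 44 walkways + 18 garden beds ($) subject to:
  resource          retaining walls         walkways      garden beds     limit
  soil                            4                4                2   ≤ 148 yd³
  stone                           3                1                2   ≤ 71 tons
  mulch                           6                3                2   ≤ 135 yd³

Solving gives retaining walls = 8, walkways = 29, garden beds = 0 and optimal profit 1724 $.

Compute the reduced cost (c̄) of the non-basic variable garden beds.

Check each constraint at x*: soil 148/148 (tight); stone 53/71 (slack 18); mulch 135/135 (tight).
Slack constraints have shadow price 0 (complementary slackness).
From A_Bᵀ y = c: 4·y_soil + 6·y_mulch = 56; 4·y_soil + 3·y_mulch = 44.
Solving: y_soil = 8, y_mulch = 4.
Reduced cost of garden beds: c₃ − yᵀa₃ = 18 − (8·2 + 4·2) = 18 − 24 = -6.

-6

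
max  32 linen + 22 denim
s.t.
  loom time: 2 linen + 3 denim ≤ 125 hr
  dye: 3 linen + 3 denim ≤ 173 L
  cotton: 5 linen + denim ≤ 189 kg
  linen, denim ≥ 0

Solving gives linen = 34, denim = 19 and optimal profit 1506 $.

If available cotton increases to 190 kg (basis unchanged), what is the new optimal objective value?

At the optimum: loom time uses 125 of 125 (binding); dye uses 159 of 173 (slack = 14); cotton uses 189 of 189 (binding).
By complementary slackness, y = 0 for the non-binding constraint.
Dual feasibility on the basic columns requires 2·y_loom time + 5·y_cotton = 32, 3·y_loom time + 1·y_cotton = 22.
This yields shadow prices y_loom time = 6, y_cotton = 4.
Δz = y_cotton·Δb = 4 × (1) = 4, so new z* = 1506 + 4 = 1510.

1510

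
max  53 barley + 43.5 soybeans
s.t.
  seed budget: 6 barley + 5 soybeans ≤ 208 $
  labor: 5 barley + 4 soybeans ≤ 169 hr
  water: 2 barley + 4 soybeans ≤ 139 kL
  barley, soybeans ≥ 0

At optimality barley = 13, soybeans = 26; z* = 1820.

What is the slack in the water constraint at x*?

9

water used = 2·13 + 4·26 = 130; slack = 139 − 130 = 9.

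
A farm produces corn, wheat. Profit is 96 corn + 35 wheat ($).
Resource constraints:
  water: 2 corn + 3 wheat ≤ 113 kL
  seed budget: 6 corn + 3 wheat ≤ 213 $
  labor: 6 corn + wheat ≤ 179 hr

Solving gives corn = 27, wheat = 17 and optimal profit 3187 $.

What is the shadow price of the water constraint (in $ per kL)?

Binding: seed budget and labor. Non-binding: water (8 unused).
Since water is not tight, its dual is 0.
Dual feasibility on the basic columns requires 6·y_seed budget + 6·y_labor = 96, 3·y_seed budget + 1·y_labor = 35.
This yields shadow prices y_seed budget = 9.5, y_labor = 6.5.
Shadow price of water = 0.

0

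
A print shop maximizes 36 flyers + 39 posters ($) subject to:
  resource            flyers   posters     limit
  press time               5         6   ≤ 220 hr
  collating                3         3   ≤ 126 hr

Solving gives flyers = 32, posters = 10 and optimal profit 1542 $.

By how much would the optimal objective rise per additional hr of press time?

At the optimum: press time uses 220 of 220 (binding); collating uses 126 of 126 (binding).
Dual feasibility on the basic columns requires 5·y_press time + 3·y_collating = 36, 6·y_press time + 3·y_collating = 39.
Solving: y_press time = 3, y_collating = 7.
Shadow price of press time = 3.

3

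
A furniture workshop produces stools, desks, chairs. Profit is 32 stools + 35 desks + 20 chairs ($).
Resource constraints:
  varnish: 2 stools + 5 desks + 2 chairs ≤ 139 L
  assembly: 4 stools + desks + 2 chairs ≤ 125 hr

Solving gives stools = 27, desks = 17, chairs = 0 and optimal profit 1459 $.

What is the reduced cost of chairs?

-2

Both varnish and assembly are binding at x*.
From A_Bᵀ y = c: 2·y_varnish + 4·y_assembly = 32; 5·y_varnish + 1·y_assembly = 35.
→ y_varnish = 6 and y_assembly = 5.
Reduced cost of chairs: c₃ − yᵀa₃ = 20 − (6·2 + 5·2) = 20 − 22 = -2.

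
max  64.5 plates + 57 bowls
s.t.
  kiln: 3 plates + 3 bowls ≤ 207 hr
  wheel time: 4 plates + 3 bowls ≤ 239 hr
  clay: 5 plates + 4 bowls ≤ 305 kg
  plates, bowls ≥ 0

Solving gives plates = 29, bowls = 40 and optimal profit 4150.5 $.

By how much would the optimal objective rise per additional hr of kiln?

Binding: kiln and clay. Non-binding: wheel time (3 unused).
By complementary slackness, y = 0 for the non-binding constraint.
From A_Bᵀ y = c: 3·y_kiln + 5·y_clay = 64.5; 3·y_kiln + 4·y_clay = 57.
This yields shadow prices y_kiln = 9, y_clay = 7.5.
Shadow price of kiln = 9.

9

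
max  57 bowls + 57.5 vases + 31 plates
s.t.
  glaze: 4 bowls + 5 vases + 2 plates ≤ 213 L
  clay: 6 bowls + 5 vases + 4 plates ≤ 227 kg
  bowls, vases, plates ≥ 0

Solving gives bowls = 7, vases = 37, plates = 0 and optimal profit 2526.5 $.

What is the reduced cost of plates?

-3

Check each constraint at x*: glaze 213/213 (tight); clay 227/227 (tight).
Dual feasibility on the basic columns requires 4·y_glaze + 6·y_clay = 57, 5·y_glaze + 5·y_clay = 57.5.
This yields shadow prices y_glaze = 6, y_clay = 5.5.
Reduced cost of plates: c₃ − yᵀa₃ = 31 − (6·2 + 5.5·4) = 31 − 34 = -3.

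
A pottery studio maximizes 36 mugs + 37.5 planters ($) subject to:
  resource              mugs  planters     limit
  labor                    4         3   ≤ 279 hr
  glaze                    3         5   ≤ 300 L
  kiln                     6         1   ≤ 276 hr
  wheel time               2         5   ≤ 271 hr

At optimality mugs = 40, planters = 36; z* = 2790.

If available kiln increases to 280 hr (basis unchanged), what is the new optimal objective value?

At the optimum: labor uses 268 of 279 (slack = 11); glaze uses 300 of 300 (binding); kiln uses 276 of 276 (binding); wheel time uses 260 of 271 (slack = 11).
By complementary slackness, y = 0 for the non-binding constraints.
Dual feasibility on the basic columns requires 3·y_glaze + 6·y_kiln = 36, 5·y_glaze + 1·y_kiln = 37.5.
Solving: y_glaze = 7, y_kiln = 2.5.
Δz = y_kiln·Δb = 2.5 × (4) = 10, so new z* = 2790 + 10 = 2800.

2800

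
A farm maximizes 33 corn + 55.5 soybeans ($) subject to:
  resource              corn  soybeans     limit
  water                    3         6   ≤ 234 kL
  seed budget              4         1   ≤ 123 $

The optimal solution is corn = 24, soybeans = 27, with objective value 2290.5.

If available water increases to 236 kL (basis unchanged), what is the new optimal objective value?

At the optimum: water uses 234 of 234 (binding); seed budget uses 123 of 123 (binding).
From A_Bᵀ y = c: 3·y_water + 4·y_seed budget = 33; 6·y_water + 1·y_seed budget = 55.5.
→ y_water = 9 and y_seed budget = 1.5.
Δz = y_water·Δb = 9 × (2) = 18, so new z* = 2290.5 + 18 = 2308.5.

2308.5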